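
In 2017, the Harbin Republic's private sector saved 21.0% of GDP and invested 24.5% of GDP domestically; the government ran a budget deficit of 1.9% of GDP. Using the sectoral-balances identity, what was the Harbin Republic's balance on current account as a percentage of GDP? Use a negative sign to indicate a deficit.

By the sectoral-balances identity, CA = (S_private - I) + (T - G).
Private balance = 21.0 - 24.5 = -3.5
Government balance (T - G) = -1.9
CA = -3.5 + (-1.9) = -5.4

-5.4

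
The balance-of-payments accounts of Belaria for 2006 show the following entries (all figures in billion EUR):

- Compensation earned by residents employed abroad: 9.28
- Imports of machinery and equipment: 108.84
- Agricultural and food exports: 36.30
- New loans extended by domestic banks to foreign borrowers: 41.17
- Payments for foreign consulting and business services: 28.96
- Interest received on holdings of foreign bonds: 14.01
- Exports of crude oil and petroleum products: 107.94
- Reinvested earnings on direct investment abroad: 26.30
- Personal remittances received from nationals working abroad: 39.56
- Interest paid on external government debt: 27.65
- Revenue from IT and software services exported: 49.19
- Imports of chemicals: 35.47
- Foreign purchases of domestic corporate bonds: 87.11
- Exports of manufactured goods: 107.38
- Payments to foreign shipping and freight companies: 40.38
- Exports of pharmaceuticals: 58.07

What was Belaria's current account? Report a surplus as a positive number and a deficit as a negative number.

206.73

Goods: 36.30 + 107.94 - 108.84 - 35.47 + 107.38 + 58.07 = 165.38
Services: -40.38 + 49.19 - 28.96 = -20.15
Primary income: 9.28 - 27.65 + 14.01 + 26.30 = 21.94
Secondary income: 39.56
Current account = 165.38 + (-20.15) + 21.94 + 39.56 = 206.73
(Excluded from the current account — financial account: new loans extended by domestic banks to foreign borrowers 41.17, foreign purchases of domestic corporate bonds 87.11.)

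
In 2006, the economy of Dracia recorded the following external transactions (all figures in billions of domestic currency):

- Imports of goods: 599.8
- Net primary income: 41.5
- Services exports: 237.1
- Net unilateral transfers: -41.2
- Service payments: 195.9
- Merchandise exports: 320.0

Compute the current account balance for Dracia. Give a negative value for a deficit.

Goods balance = 320.0 - 599.8 = -279.8
Services balance = 237.1 - 195.9 = 41.2
Trade balance (goods + services) = -279.8 + 41.2 = -238.6
Net primary income = 41.5
Net secondary income = -41.2
Current account = -238.6 + 41.5 + (-41.2) = -238.3

-238.3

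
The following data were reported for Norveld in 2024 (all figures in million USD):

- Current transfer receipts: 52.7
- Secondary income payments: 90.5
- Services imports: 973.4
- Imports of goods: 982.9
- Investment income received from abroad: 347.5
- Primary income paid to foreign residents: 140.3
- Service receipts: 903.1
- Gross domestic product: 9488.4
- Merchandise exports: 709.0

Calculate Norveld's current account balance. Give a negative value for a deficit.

-174.8

Goods balance = 709.0 - 982.9 = -273.9
Services balance = 903.1 - 973.4 = -70.3
Trade balance (goods + services) = -273.9 + (-70.3) = -344.2
Net primary income = 347.5 - 140.3 = 207.2
Net secondary income = 52.7 - 90.5 = -37.8
Current account = -344.2 + 207.2 + (-37.8) = -174.8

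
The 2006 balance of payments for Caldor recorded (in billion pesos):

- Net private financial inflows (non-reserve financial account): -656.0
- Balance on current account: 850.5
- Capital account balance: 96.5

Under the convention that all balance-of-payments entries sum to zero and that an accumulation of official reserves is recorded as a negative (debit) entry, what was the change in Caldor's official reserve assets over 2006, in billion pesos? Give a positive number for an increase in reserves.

291.0

Official reserve transactions balance = -(850.5 + 96.5 + (-656.0)) = -291.0
An accumulation of reserves is recorded as a debit (negative entry), so the change in the stock of reserves is the negative of that balance.
Change in official reserves = -(-291.0) = 291.0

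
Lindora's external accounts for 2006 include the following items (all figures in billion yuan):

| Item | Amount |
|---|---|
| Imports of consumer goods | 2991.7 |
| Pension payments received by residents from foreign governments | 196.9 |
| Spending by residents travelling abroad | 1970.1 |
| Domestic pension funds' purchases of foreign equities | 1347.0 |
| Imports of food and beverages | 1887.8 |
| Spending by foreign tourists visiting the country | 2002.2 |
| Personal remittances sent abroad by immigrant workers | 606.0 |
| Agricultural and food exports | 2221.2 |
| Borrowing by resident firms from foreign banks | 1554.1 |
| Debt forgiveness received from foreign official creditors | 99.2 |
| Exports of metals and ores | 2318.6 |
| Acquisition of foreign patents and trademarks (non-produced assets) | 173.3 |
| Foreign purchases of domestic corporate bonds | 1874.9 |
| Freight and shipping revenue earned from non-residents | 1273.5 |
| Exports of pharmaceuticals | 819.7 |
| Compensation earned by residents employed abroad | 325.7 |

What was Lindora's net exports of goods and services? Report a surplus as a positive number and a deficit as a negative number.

1785.6

Goods: -2991.7 + 2318.6 - 1887.8 + 819.7 + 2221.2 = 480.0
Services: -1970.1 + 1273.5 + 2002.2 = 1305.6
Trade balance = 480.0 + 1305.6 = 1785.6
(Excluded from the trade balance — secondary income: pension payments received by residents from foreign governments 196.9, personal remittances sent abroad by immigrant workers 606.0; financial account: domestic pension funds' purchases of foreign equities 1347.0, borrowing by resident firms from foreign banks 1554.1, foreign purchases of domestic corporate bonds 1874.9; capital account: debt forgiveness received from foreign official creditors 99.2, acquisition of foreign patents and trademarks (non-produced assets) 173.3; primary income: compensation earned by residents employed abroad 325.7.)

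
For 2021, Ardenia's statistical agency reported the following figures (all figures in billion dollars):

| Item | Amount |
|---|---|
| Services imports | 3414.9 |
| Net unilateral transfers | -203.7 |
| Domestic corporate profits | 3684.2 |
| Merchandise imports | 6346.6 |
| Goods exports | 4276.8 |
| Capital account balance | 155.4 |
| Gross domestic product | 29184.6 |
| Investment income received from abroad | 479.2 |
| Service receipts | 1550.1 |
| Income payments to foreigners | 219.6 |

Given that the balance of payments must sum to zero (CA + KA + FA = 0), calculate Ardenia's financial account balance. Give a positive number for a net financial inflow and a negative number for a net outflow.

Goods balance = 4276.8 - 6346.6 = -2069.8
Services balance = 1550.1 - 3414.9 = -1864.8
Trade balance (goods + services) = -2069.8 + (-1864.8) = -3934.6
Net primary income = 479.2 - 219.6 = 259.6
Net secondary income = -203.7
Current account = -3934.6 + 259.6 + (-203.7) = -3878.7
Financial account = -(-3878.7 + 155.4) = 3723.3

3723.3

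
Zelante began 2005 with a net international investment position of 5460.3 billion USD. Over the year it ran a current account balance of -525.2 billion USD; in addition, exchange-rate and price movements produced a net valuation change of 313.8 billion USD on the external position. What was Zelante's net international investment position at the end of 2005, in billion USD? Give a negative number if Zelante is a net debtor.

Change in NIIP = current account + net valuation change = -525.2 + 313.8 = -211.4
End-of-year NIIP = 5460.3 + (-211.4) = 5248.9

5248.9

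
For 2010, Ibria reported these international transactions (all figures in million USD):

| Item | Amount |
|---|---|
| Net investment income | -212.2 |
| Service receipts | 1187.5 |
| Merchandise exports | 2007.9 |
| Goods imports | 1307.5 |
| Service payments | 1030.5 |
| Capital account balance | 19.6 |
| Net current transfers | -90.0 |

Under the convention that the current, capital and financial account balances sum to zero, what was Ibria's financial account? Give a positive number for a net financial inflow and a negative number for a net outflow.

-574.8

Goods balance = 2007.9 - 1307.5 = 700.4
Services balance = 1187.5 - 1030.5 = 157.0
Trade balance (goods + services) = 700.4 + 157.0 = 857.4
Net primary income = -212.2
Net secondary income = -90.0
Current account = 857.4 + (-212.2) + (-90.0) = 555.2
Financial account = -(555.2 + 19.6) = -574.8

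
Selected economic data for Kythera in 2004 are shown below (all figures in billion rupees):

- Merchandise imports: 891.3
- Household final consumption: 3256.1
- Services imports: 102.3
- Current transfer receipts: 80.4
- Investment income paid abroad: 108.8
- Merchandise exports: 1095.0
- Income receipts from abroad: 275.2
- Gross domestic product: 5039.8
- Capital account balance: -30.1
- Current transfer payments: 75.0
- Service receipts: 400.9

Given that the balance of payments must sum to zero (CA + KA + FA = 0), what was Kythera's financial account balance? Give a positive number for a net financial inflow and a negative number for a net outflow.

-644.0

Goods balance = 1095.0 - 891.3 = 203.7
Services balance = 400.9 - 102.3 = 298.6
Trade balance (goods + services) = 203.7 + 298.6 = 502.3
Net primary income = 275.2 - 108.8 = 166.4
Net secondary income = 80.4 - 75.0 = 5.4
Current account = 502.3 + 166.4 + 5.4 = 674.1
Financial account = -(674.1 + (-30.1)) = -644.0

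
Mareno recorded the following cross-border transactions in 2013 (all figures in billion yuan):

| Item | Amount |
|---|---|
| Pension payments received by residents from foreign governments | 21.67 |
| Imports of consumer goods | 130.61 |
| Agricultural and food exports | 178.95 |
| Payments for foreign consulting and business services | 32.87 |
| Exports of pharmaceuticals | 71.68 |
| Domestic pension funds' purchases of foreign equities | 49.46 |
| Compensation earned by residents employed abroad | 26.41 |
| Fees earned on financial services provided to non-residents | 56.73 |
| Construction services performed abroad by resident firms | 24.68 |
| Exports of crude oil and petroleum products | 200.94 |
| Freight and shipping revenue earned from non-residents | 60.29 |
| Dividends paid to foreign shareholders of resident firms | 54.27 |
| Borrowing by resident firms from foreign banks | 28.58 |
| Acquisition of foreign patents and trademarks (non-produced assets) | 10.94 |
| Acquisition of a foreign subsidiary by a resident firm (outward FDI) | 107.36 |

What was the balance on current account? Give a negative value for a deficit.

423.60

Goods: 178.95 - 130.61 + 71.68 + 200.94 = 320.96
Services: 24.68 + 56.73 - 32.87 + 60.29 = 108.83
Primary income: -54.27 + 26.41 = -27.86
Secondary income: 21.67
Current account = 320.96 + 108.83 + (-27.86) + 21.67 = 423.60
(Excluded from the current account — financial account: domestic pension funds' purchases of foreign equities 49.46, borrowing by resident firms from foreign banks 28.58, acquisition of a foreign subsidiary by a resident firm (outward FDI) 107.36; capital account: acquisition of foreign patents and trademarks (non-produced assets) 10.94.)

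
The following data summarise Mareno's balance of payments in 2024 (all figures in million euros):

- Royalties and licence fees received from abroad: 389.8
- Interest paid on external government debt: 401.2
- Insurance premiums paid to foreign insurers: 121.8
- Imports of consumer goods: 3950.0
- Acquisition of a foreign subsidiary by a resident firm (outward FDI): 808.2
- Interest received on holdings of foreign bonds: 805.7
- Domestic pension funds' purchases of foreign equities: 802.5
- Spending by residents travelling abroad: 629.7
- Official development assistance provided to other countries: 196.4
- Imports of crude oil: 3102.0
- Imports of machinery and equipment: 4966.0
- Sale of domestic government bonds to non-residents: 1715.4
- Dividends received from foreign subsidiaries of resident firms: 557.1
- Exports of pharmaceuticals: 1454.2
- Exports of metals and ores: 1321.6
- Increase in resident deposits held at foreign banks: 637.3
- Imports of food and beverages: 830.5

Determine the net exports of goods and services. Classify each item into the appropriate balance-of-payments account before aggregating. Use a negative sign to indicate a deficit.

-10434.4

Goods: -4966.0 - 3950.0 + 1454.2 - 3102.0 - 830.5 + 1321.6 = -10072.7
Services: -121.8 - 629.7 + 389.8 = -361.7
Trade balance = -10072.7 + (-361.7) = -10434.4
(Excluded from the trade balance — primary income: interest paid on external government debt 401.2, interest received on holdings of foreign bonds 805.7, dividends received from foreign subsidiaries of resident firms 557.1; financial account: acquisition of a foreign subsidiary by a resident firm (outward FDI) 808.2, domestic pension funds' purchases of foreign equities 802.5, sale of domestic government bonds to non-residents 1715.4, increase in resident deposits held at foreign banks 637.3; secondary income: official development assistance provided to other countries 196.4.)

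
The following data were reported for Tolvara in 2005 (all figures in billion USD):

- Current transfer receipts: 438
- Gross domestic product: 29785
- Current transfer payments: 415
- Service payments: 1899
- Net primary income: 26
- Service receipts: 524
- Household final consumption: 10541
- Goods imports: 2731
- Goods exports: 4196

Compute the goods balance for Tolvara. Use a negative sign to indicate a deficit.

Goods balance = 4196 - 2731 = 1465

1465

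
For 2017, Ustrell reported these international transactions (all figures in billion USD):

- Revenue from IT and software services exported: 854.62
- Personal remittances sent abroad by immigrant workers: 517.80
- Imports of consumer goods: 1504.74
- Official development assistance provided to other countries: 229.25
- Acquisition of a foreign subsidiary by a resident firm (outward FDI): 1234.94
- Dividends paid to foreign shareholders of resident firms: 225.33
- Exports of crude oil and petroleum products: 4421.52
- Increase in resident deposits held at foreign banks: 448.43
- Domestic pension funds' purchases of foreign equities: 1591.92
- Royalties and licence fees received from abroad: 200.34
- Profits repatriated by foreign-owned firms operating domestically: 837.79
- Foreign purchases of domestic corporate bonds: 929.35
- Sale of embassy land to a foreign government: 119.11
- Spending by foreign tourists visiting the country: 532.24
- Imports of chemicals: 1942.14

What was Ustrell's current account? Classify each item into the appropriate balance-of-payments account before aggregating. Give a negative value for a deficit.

751.67

Goods: 4421.52 - 1942.14 - 1504.74 = 974.64
Services: 854.62 + 200.34 + 532.24 = 1587.20
Primary income: -225.33 - 837.79 = -1063.12
Secondary income: -229.25 - 517.80 = -747.05
Current account = 974.64 + 1587.20 + (-1063.12) + (-747.05) = 751.67
(Excluded from the current account — financial account: acquisition of a foreign subsidiary by a resident firm (outward FDI) 1234.94, increase in resident deposits held at foreign banks 448.43, domestic pension funds' purchases of foreign equities 1591.92, foreign purchases of domestic corporate bonds 929.35; capital account: sale of embassy land to a foreign government 119.11.)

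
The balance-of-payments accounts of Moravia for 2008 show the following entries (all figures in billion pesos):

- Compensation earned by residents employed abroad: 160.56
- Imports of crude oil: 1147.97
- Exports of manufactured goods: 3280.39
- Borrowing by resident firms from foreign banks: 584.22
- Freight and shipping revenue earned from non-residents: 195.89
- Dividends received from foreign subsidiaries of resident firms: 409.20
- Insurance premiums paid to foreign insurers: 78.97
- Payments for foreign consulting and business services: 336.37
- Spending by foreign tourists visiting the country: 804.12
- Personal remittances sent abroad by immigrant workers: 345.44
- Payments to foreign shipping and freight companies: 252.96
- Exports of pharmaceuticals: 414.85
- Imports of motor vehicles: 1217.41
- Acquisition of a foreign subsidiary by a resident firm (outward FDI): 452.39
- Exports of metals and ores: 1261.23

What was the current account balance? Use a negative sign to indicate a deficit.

Goods: 3280.39 - 1147.97 - 1217.41 + 414.85 + 1261.23 = 2591.09
Services: 804.12 - 252.96 - 336.37 + 195.89 - 78.97 = 331.71
Primary income: 160.56 + 409.20 = 569.76
Secondary income: -345.44
Current account = 2591.09 + 331.71 + 569.76 + (-345.44) = 3147.12
(Excluded from the current account — financial account: borrowing by resident firms from foreign banks 584.22, acquisition of a foreign subsidiary by a resident firm (outward FDI) 452.39.)

3147.12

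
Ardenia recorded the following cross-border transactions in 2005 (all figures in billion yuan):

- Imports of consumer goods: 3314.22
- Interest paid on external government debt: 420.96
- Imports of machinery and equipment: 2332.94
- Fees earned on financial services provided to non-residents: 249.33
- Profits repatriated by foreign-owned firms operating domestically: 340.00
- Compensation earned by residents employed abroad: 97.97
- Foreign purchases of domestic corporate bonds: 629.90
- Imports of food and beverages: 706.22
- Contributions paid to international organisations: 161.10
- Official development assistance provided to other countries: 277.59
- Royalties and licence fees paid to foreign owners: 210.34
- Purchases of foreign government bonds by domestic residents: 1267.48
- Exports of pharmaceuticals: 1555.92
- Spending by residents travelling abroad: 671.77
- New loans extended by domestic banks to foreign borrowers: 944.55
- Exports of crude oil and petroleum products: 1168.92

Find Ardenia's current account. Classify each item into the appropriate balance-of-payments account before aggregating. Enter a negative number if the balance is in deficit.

-5363.00

Goods: -2332.94 + 1168.92 - 706.22 + 1555.92 - 3314.22 = -3628.54
Services: -671.77 + 249.33 - 210.34 = -632.78
Primary income: -420.96 + 97.97 - 340.00 = -662.99
Secondary income: -277.59 - 161.10 = -438.69
Current account = (-3628.54) + (-632.78) + (-662.99) + (-438.69) = -5363.00
(Excluded from the current account — financial account: foreign purchases of domestic corporate bonds 629.90, purchases of foreign government bonds by domestic residents 1267.48, new loans extended by domestic banks to foreign borrowers 944.55.)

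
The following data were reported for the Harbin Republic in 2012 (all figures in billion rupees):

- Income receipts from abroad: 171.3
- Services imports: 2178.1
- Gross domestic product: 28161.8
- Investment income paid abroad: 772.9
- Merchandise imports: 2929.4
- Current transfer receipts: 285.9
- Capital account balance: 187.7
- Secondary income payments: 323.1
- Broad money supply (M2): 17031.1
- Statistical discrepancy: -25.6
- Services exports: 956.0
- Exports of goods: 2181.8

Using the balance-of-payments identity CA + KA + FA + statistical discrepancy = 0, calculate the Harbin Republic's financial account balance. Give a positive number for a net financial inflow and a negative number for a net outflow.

2446.4

Goods balance = 2181.8 - 2929.4 = -747.6
Services balance = 956.0 - 2178.1 = -1222.1
Trade balance (goods + services) = -747.6 + (-1222.1) = -1969.7
Net primary income = 171.3 - 772.9 = -601.6
Net secondary income = 285.9 - 323.1 = -37.2
Current account = -1969.7 + (-601.6) + (-37.2) = -2608.5
Financial account = -(-2608.5 + 187.7 + (-25.6)) = 2446.4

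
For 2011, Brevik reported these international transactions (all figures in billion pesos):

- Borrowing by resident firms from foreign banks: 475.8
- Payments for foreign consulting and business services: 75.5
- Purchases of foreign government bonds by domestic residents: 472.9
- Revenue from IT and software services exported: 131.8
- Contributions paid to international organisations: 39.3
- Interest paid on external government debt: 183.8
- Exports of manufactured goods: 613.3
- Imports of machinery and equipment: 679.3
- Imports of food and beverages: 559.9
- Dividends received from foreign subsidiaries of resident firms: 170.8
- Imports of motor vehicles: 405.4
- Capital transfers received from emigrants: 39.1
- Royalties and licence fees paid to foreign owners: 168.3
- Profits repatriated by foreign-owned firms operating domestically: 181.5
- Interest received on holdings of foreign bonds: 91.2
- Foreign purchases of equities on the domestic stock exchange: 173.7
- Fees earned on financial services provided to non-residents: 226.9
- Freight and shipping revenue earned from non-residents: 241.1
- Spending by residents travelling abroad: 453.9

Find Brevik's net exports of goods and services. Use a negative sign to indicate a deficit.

Goods: 613.3 - 405.4 - 679.3 - 559.9 = -1031.3
Services: -453.9 - 75.5 + 131.8 + 226.9 - 168.3 + 241.1 = -97.9
Trade balance = -1031.3 + (-97.9) = -1129.2
(Excluded from the trade balance — financial account: borrowing by resident firms from foreign banks 475.8, purchases of foreign government bonds by domestic residents 472.9, foreign purchases of equities on the domestic stock exchange 173.7; secondary income: contributions paid to international organisations 39.3; primary income: interest paid on external government debt 183.8, dividends received from foreign subsidiaries of resident firms 170.8, profits repatriated by foreign-owned firms operating domestically 181.5, interest received on holdings of foreign bonds 91.2; capital account: capital transfers received from emigrants 39.1.)

-1129.2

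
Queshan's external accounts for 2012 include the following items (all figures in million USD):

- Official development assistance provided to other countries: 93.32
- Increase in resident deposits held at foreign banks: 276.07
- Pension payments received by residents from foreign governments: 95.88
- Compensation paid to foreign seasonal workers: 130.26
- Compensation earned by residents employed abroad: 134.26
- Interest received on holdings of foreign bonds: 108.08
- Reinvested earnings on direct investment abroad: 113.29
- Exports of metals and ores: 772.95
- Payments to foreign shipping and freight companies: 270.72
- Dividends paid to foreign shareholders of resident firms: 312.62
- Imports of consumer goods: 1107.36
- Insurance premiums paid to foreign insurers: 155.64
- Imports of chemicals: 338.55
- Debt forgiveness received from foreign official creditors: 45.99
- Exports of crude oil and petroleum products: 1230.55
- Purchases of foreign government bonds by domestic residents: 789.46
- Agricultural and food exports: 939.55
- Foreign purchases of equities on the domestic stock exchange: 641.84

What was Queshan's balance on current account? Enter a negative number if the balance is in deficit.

Goods: 1230.55 - 338.55 - 1107.36 + 939.55 + 772.95 = 1497.14
Services: -270.72 - 155.64 = -426.36
Primary income: -130.26 + 108.08 - 312.62 + 113.29 + 134.26 = -87.25
Secondary income: -93.32 + 95.88 = 2.56
Current account = 1497.14 + (-426.36) + (-87.25) + 2.56 = 986.09
(Excluded from the current account — financial account: increase in resident deposits held at foreign banks 276.07, purchases of foreign government bonds by domestic residents 789.46, foreign purchases of equities on the domestic stock exchange 641.84; capital account: debt forgiveness received from foreign official creditors 45.99.)

986.09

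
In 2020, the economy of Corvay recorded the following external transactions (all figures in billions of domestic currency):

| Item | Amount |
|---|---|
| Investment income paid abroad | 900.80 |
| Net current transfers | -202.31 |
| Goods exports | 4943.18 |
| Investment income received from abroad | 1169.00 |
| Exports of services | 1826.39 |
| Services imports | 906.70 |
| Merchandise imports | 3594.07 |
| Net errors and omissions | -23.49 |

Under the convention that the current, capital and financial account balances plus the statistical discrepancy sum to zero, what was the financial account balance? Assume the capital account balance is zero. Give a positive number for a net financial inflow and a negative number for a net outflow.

Goods balance = 4943.18 - 3594.07 = 1349.11
Services balance = 1826.39 - 906.70 = 919.69
Trade balance (goods + services) = 1349.11 + 919.69 = 2268.80
Net primary income = 1169.00 - 900.80 = 268.20
Net secondary income = -202.31
Current account = 2268.80 + 268.20 + (-202.31) = 2334.69
Financial account = -(2334.69 + (-23.49)) = -2311.20

-2311.20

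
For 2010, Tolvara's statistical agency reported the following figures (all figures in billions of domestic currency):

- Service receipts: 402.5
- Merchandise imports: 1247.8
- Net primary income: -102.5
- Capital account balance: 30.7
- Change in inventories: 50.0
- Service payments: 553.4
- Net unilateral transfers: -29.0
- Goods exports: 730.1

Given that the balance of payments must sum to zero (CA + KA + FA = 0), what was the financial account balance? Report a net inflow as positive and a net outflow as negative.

769.4

Goods balance = 730.1 - 1247.8 = -517.7
Services balance = 402.5 - 553.4 = -150.9
Trade balance (goods + services) = -517.7 + (-150.9) = -668.6
Net primary income = -102.5
Net secondary income = -29.0
Current account = -668.6 + (-102.5) + (-29.0) = -800.1
Financial account = -(-800.1 + 30.7) = 769.4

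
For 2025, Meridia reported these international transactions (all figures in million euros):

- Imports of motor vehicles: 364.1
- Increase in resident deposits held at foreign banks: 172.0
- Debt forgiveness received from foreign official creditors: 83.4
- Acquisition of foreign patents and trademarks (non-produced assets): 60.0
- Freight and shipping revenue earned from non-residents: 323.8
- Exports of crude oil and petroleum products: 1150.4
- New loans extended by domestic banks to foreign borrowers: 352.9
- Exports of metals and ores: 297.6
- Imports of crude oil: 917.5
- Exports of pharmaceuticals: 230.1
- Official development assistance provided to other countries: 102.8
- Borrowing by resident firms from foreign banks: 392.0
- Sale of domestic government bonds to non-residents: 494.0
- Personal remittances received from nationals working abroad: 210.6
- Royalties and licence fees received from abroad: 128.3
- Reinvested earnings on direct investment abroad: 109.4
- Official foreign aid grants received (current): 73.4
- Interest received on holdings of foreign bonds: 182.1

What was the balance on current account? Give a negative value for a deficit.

Goods: 230.1 - 364.1 + 1150.4 + 297.6 - 917.5 = 396.5
Services: 128.3 + 323.8 = 452.1
Primary income: 109.4 + 182.1 = 291.5
Secondary income: 73.4 - 102.8 + 210.6 = 181.2
Current account = 396.5 + 452.1 + 291.5 + 181.2 = 1321.3
(Excluded from the current account — financial account: increase in resident deposits held at foreign banks 172.0, new loans extended by domestic banks to foreign borrowers 352.9, borrowing by resident firms from foreign banks 392.0, sale of domestic government bonds to non-residents 494.0; capital account: debt forgiveness received from foreign official creditors 83.4, acquisition of foreign patents and trademarks (non-produced assets) 60.0.)

1321.3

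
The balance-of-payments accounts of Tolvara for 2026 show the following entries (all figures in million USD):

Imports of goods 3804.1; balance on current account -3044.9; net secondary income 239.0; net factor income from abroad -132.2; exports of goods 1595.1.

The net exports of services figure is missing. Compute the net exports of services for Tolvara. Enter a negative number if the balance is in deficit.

-942.7

Current account = goods balance + services balance + net primary income + net secondary income
Sum of the known components = -2102.2
Net exports of services = CA - (known components) = -3044.9 - (-2102.2) = -942.7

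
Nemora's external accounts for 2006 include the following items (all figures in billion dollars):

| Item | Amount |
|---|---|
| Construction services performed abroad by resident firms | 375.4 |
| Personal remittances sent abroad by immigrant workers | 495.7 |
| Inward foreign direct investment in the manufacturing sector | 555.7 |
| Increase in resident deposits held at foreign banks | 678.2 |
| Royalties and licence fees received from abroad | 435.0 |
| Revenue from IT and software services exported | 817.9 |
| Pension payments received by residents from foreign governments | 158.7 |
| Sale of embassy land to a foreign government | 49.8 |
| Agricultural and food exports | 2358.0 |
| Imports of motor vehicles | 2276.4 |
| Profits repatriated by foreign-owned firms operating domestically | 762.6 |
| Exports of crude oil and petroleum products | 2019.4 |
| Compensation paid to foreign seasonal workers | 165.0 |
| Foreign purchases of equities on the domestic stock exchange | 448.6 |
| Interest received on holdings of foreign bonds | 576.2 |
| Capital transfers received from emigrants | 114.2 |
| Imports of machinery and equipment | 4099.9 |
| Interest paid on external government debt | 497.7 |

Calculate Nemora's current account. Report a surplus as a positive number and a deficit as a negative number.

Goods: -4099.9 + 2358.0 - 2276.4 + 2019.4 = -1998.9
Services: 435.0 + 375.4 + 817.9 = 1628.3
Primary income: 576.2 - 497.7 - 165.0 - 762.6 = -849.1
Secondary income: 158.7 - 495.7 = -337.0
Current account = (-1998.9) + 1628.3 + (-849.1) + (-337.0) = -1556.7
(Excluded from the current account — financial account: inward foreign direct investment in the manufacturing sector 555.7, increase in resident deposits held at foreign banks 678.2, foreign purchases of equities on the domestic stock exchange 448.6; capital account: sale of embassy land to a foreign government 49.8, capital transfers received from emigrants 114.2.)

-1556.7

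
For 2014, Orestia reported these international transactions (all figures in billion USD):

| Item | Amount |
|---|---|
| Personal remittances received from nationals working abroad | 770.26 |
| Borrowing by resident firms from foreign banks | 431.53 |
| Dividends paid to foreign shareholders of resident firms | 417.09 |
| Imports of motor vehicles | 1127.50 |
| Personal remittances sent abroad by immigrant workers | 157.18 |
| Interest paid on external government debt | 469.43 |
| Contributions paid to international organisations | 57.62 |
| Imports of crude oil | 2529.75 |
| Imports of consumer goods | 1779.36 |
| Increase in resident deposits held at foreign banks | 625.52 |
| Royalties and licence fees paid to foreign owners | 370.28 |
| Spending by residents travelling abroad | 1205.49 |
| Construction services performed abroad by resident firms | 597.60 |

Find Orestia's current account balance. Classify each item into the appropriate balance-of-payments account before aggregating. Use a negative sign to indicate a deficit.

Goods: -1779.36 - 1127.50 - 2529.75 = -5436.61
Services: 597.60 - 1205.49 - 370.28 = -978.17
Primary income: -469.43 - 417.09 = -886.52
Secondary income: -57.62 - 157.18 + 770.26 = 555.46
Current account = (-5436.61) + (-978.17) + (-886.52) + 555.46 = -6745.84
(Excluded from the current account — financial account: borrowing by resident firms from foreign banks 431.53, increase in resident deposits held at foreign banks 625.52.)

-6745.84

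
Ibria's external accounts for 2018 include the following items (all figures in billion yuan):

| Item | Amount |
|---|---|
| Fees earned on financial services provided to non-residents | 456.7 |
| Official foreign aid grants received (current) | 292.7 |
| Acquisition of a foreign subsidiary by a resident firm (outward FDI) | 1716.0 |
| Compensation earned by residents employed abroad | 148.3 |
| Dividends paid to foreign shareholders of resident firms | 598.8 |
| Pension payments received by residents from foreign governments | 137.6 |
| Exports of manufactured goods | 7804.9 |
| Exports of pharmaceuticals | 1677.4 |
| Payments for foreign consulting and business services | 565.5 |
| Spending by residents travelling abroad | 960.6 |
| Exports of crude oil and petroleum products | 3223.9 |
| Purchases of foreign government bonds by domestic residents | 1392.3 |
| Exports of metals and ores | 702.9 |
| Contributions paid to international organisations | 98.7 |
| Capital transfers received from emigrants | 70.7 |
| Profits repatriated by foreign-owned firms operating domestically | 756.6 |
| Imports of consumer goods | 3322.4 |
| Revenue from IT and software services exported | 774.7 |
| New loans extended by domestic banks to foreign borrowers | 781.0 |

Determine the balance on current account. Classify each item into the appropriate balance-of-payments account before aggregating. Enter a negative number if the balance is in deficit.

8916.5

Goods: 702.9 + 3223.9 + 1677.4 - 3322.4 + 7804.9 = 10086.7
Services: 774.7 - 565.5 + 456.7 - 960.6 = -294.7
Primary income: -756.6 + 148.3 - 598.8 = -1207.1
Secondary income: -98.7 + 137.6 + 292.7 = 331.6
Current account = 10086.7 + (-294.7) + (-1207.1) + 331.6 = 8916.5
(Excluded from the current account — financial account: acquisition of a foreign subsidiary by a resident firm (outward FDI) 1716.0, purchases of foreign government bonds by domestic residents 1392.3, new loans extended by domestic banks to foreign borrowers 781.0; capital account: capital transfers received from emigrants 70.7.)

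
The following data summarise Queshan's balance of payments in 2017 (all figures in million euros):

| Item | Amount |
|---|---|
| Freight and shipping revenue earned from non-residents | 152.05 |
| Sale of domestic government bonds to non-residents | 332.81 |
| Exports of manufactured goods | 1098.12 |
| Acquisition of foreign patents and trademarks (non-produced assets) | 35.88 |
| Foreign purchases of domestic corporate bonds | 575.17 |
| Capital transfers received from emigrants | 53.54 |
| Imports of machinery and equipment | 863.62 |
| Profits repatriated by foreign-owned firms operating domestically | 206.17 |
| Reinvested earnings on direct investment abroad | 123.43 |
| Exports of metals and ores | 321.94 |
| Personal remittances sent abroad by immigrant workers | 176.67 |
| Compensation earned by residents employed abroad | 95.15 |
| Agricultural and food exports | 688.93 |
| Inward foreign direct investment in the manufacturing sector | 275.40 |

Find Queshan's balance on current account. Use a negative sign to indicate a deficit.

1233.16

Goods: 321.94 + 1098.12 - 863.62 + 688.93 = 1245.37
Services: 152.05
Primary income: -206.17 + 123.43 + 95.15 = 12.41
Secondary income: -176.67
Current account = 1245.37 + 152.05 + 12.41 + (-176.67) = 1233.16
(Excluded from the current account — financial account: sale of domestic government bonds to non-residents 332.81, foreign purchases of domestic corporate bonds 575.17, inward foreign direct investment in the manufacturing sector 275.40; capital account: acquisition of foreign patents and trademarks (non-produced assets) 35.88, capital transfers received from emigrants 53.54.)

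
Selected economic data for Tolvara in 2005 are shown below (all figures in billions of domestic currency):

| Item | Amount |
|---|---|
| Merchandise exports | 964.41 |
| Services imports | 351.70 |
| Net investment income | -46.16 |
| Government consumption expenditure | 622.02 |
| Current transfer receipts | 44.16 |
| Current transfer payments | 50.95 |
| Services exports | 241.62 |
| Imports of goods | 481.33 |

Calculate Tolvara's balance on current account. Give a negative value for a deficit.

320.05

Goods balance = 964.41 - 481.33 = 483.08
Services balance = 241.62 - 351.70 = -110.08
Trade balance (goods + services) = 483.08 + (-110.08) = 373.00
Net primary income = -46.16
Net secondary income = 44.16 - 50.95 = -6.79
Current account = 373.00 + (-46.16) + (-6.79) = 320.05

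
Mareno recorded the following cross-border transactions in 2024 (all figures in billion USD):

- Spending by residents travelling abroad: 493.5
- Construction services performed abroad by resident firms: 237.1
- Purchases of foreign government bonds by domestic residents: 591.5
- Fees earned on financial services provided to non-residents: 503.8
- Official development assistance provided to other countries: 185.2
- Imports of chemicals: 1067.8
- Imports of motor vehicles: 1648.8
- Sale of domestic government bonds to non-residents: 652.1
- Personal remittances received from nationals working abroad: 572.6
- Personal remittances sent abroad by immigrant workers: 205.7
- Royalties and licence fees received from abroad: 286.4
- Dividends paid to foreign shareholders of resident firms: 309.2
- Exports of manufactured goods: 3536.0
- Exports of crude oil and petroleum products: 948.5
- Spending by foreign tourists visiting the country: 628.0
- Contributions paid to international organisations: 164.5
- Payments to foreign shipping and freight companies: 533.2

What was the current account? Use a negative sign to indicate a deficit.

Goods: 3536.0 + 948.5 - 1067.8 - 1648.8 = 1767.9
Services: 286.4 + 503.8 - 533.2 - 493.5 + 237.1 + 628.0 = 628.6
Primary income: -309.2
Secondary income: 572.6 - 164.5 - 185.2 - 205.7 = 17.2
Current account = 1767.9 + 628.6 + (-309.2) + 17.2 = 2104.5
(Excluded from the current account — financial account: purchases of foreign government bonds by domestic residents 591.5, sale of domestic government bonds to non-residents 652.1.)

2104.5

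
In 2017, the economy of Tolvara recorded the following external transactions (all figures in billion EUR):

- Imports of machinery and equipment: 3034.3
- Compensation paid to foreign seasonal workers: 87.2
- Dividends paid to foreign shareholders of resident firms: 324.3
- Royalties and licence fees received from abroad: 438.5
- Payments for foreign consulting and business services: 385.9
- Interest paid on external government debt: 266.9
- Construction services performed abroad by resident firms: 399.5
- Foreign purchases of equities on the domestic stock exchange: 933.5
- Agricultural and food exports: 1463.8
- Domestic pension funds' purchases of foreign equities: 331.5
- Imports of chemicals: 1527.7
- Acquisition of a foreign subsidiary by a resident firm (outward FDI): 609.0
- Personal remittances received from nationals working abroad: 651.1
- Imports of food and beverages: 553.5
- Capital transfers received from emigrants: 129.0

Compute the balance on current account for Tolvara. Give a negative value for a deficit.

Goods: -3034.3 - 1527.7 - 553.5 + 1463.8 = -3651.7
Services: 438.5 + 399.5 - 385.9 = 452.1
Primary income: -87.2 - 324.3 - 266.9 = -678.4
Secondary income: 651.1
Current account = (-3651.7) + 452.1 + (-678.4) + 651.1 = -3226.9
(Excluded from the current account — financial account: foreign purchases of equities on the domestic stock exchange 933.5, domestic pension funds' purchases of foreign equities 331.5, acquisition of a foreign subsidiary by a resident firm (outward FDI) 609.0; capital account: capital transfers received from emigrants 129.0.)

-3226.9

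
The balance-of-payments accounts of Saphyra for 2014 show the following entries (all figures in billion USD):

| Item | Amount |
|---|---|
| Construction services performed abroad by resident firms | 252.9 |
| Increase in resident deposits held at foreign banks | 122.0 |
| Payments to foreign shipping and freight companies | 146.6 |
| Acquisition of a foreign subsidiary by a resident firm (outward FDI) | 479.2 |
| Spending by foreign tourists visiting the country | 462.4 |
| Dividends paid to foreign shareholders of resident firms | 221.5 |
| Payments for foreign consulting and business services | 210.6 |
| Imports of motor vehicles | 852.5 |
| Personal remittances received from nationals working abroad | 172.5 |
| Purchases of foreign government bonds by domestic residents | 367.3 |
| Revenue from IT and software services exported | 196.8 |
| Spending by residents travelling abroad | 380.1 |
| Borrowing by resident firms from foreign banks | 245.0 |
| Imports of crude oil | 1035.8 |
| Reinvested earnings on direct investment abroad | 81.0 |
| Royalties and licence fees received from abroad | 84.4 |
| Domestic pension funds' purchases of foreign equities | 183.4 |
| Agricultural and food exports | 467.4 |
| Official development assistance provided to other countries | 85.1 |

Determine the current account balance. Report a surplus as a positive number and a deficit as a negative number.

Goods: 467.4 - 1035.8 - 852.5 = -1420.9
Services: 84.4 - 210.6 + 462.4 + 196.8 - 146.6 + 252.9 - 380.1 = 259.2
Primary income: 81.0 - 221.5 = -140.5
Secondary income: 172.5 - 85.1 = 87.4
Current account = (-1420.9) + 259.2 + (-140.5) + 87.4 = -1214.8
(Excluded from the current account — financial account: increase in resident deposits held at foreign banks 122.0, acquisition of a foreign subsidiary by a resident firm (outward FDI) 479.2, purchases of foreign government bonds by domestic residents 367.3, borrowing by resident firms from foreign banks 245.0, domestic pension funds' purchases of foreign equities 183.4.)

-1214.8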